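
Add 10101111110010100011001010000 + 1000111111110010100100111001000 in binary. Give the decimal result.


10101111110010100011001010000 + 1000111111110010100100111001000 = 1011101111100101001000000011000 = 1576177688

1576177688


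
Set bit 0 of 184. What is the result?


184 | (1 << 0) = 184 | 1 = 185

185


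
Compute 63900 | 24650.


0b1111100110011100 | 0b110000001001010 = 0b1111100111011110 = 63966

63966


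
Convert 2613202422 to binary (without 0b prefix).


2613202422 = 10011011110000100100110111110110 in binary

10011011110000100100110111110110


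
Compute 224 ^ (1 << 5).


224 ^ (1 << 5) = 224 ^ 32 = 192

192


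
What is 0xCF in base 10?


CF hex = 207 decimal

207


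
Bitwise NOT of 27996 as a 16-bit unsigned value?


~0b110110101011100 = 0b1001001010100011 = 37539 (16-bit unsigned)

37539


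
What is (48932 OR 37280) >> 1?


Step 1: 48932 | 37280 = 49060
Step 2: 49060 >> 1 = 24530

24530


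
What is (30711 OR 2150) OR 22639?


Step 1: 30711 | 2150 = 32759
Step 2: 32759 | 22639 = 32767

32767


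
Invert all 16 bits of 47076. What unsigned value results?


47076 ^ 65535 = 18459

18459


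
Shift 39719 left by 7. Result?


0b1001101100100111 << 7 = 0b10011011001001110000000 = 5084032

5084032


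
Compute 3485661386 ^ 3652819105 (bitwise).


0b11001111110000101111100011001010 ^ 0b11011001101110011001100010100001 = 0b10110011110110110000001101011 = 377184363

377184363


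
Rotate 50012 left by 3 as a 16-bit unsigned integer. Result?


Rotate 0b1100001101011100 left by 3 (16-bit) = 0b1101011100110 = 6886

6886


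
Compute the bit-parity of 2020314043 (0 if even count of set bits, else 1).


0b1111000011010111000101110111011 has 19 ones => parity 1

1


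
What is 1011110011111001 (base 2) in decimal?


1011110011111001 in decimal = 48377

48377


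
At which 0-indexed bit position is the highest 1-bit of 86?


0b1010110. Highest set bit at position 6

6


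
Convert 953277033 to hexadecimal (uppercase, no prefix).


953277033 = 38D1DA69 hex

38D1DA69


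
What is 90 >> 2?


0b1011010 >> 2 = 0b10110 = 22

22


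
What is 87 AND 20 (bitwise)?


0b1010111 & 0b10100 = 0b10100 = 20

20


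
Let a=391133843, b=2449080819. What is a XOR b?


391133843 ^ 2449080819 = 2259303264

2259303264


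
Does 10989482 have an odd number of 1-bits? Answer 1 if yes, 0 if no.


0b101001111010111110101010 has 15 ones => parity 1

1


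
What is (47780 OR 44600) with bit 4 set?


Step 1: 47780 | 44600 = 48828
Step 2: 48828 | (1 << 4) = 48828 | 16 = 48828

48828


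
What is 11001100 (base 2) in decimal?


11001100 in decimal = 204

204


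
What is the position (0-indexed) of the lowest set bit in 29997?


0b111010100101101. Lowest set bit at position 0

0


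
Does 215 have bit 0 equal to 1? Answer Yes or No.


0b11010111, bit 0 = 1. Yes

Yes


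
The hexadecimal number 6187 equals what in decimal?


6187 hex = 24967 decimal

24967


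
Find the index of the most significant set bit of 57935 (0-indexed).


0b1110001001001111. Highest set bit at position 15

15


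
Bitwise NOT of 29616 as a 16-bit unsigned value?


~0b111001110110000 = 0b1000110001001111 = 35919 (16-bit unsigned)

35919


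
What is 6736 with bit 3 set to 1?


6736 | (1 << 3) = 6736 | 8 = 6744

6744


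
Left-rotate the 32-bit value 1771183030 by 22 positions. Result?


Rotate 0b1101001100100100001101110110110 left by 22 (32-bit) = 0b11101101100110100110010010000110 = 3986318470

3986318470


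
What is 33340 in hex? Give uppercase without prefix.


33340 = 823C hex

823C


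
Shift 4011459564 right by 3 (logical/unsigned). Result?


0b11101111000110100000001111101100 >> 3 = 0b11101111000110100000001111101 = 501432445

501432445


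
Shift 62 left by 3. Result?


0b111110 << 3 = 0b111110000 = 496

496


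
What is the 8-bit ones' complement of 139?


139 ^ 255 = 116

116


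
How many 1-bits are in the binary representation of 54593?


0b1101010101000001 has 7 set bits

7


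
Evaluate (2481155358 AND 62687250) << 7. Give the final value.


Step 1: 2481155358 & 62687250 = 60819474
Step 2: 60819474 << 7 = 7784892672

7784892672


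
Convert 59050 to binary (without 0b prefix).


59050 = 1110011010101010 in binary

1110011010101010


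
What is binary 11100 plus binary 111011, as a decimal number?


11100 + 111011 = 1010111 = 87

87


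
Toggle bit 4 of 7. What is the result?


7 ^ (1 << 4) = 7 ^ 16 = 23

23


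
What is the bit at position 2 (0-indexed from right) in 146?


0b10010010, position 2 = 0

0


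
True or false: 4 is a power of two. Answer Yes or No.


0b100. Only one bit set => Yes

Yes


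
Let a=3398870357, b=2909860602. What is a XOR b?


3398870357 ^ 2909860602 = 1743148975

1743148975


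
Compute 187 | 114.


0b10111011 | 0b1110010 = 0b11111011 = 251

251


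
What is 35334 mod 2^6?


35334 & 63 = 6

6


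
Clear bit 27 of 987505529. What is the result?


987505529 & ~(1 << 27) = 853287801

853287801


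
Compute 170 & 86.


0b10101010 & 0b1010110 = 0b10 = 2

2


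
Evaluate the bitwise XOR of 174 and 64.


0b10101110 ^ 0b1000000 = 0b11101110 = 238

238


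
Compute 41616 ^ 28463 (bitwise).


0b1010001010010000 ^ 0b110111100101111 = 0b1100110110111111 = 52671

52671


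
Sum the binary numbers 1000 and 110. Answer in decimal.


1000 + 110 = 1110 = 14

14


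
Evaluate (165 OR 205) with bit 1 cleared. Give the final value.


Step 1: 165 | 205 = 237
Step 2: 237 & ~(1 << 1) = 237

237


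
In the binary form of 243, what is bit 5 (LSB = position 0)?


0b11110011, position 5 = 1

1


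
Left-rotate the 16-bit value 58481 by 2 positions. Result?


Rotate 0b1110010001110001 left by 2 (16-bit) = 0b1001000111000111 = 37319

37319


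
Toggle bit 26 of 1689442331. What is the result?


1689442331 ^ (1 << 26) = 1689442331 ^ 67108864 = 1622333467

1622333467


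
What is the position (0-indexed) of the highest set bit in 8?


0b1000. Highest set bit at position 3

3


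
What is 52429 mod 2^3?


52429 & 7 = 5

5


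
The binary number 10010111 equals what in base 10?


10010111 in decimal = 151

151


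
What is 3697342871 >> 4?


0b11011100011000001111100110010111 >> 4 = 0b1101110001100000111110011001 = 231083929

231083929


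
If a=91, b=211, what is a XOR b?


91 ^ 211 = 136

136


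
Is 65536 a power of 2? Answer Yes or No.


0b10000000000000000. Only one bit set => Yes

Yes


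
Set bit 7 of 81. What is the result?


81 | (1 << 7) = 81 | 128 = 209

209


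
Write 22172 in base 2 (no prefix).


22172 = 101011010011100 in binary

101011010011100


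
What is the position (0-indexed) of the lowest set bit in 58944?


0b1110011001000000. Lowest set bit at position 6

6


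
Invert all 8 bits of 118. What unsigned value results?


118 ^ 255 = 137

137


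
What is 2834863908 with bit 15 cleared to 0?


2834863908 & ~(1 << 15) = 2834831140

2834831140


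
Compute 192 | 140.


0b11000000 | 0b10001100 = 0b11001100 = 204

204


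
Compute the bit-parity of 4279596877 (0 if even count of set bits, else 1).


0b11111111000101010111011101001101 has 21 ones => parity 1

1


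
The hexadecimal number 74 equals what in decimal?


74 hex = 116 decimal

116


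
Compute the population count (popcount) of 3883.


0b111100101011 has 8 set bits

8


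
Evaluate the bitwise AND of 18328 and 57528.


0b100011110011000 & 0b1110000010111000 = 0b100000010011000 = 16536

16536


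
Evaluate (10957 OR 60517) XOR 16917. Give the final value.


Step 1: 10957 | 60517 = 61165
Step 2: 61165 ^ 16917 = 44280

44280


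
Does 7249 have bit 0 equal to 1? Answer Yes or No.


0b1110001010001, bit 0 = 1. Yes

Yes


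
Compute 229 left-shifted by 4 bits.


0b11100101 << 4 = 0b111001010000 = 3664

3664


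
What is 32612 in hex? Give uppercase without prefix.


32612 = 7F64 hex

7F64


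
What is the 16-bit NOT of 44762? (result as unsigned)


~0b1010111011011010 = 0b101000100100101 = 20773 (16-bit unsigned)

20773


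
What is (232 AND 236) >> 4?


Step 1: 232 & 236 = 232
Step 2: 232 >> 4 = 14

14


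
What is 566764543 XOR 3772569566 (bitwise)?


0b100001110010000010001111111111 ^ 0b11100000110111001101011111011110 = 0b11000001000101001111010000100001 = 3239375905

3239375905


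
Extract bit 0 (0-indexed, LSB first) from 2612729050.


0b10011011101110110001010011011010, position 0 = 0

0


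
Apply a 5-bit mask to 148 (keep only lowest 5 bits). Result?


148 & 31 = 20

20


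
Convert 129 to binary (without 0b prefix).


129 = 10000001 in binary

10000001


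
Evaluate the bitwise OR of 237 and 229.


0b11101101 | 0b11100101 = 0b11101101 = 237

237


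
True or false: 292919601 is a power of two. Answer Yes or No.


0b10001011101011001100100110001. Multiple bits set => No

No


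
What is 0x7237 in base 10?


7237 hex = 29239 decimal

29239


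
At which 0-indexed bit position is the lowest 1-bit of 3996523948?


0b11101110001101100001110110101100. Lowest set bit at position 2

2


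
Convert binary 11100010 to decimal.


11100010 in decimal = 226

226


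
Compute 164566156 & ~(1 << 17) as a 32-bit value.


164566156 & ~(1 << 17) = 164435084

164435084


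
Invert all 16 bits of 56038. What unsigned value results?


56038 ^ 65535 = 9497

9497


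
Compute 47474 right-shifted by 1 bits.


0b1011100101110010 >> 1 = 0b101110010111001 = 23737

23737


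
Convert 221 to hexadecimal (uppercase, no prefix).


221 = DD hex

DD


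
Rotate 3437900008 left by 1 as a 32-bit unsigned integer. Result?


Rotate 0b11001100111010100011000011101000 left by 1 (32-bit) = 0b10011001110101000110000111010001 = 2580832721

2580832721


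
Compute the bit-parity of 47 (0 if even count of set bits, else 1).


0b101111 has 5 ones => parity 1

1


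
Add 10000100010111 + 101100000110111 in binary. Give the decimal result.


10000100010111 + 101100000110111 = 111100101001110 = 31054

31054


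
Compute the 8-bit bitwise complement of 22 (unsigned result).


~0b10110 = 0b11101001 = 233 (8-bit unsigned)

233


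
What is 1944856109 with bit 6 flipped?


1944856109 ^ (1 << 6) = 1944856109 ^ 64 = 1944856173

1944856173


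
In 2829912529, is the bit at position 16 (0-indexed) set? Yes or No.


0b10101000101011010000100111010001, bit 16 = 1. Yes

Yes


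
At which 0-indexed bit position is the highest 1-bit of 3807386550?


0b11100010111100000001101110110110. Highest set bit at position 31

31


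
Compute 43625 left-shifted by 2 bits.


0b1010101001101001 << 2 = 0b101010100110100100 = 174500

174500


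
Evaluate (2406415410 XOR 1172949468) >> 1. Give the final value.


Step 1: 2406415410 ^ 1172949468 = 3397858798
Step 2: 3397858798 >> 1 = 1698929399

1698929399


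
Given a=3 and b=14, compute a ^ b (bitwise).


3 ^ 14 = 13

13


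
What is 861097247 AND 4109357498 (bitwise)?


0b110011010100110100110100011111 & 0b11110100111011111101000110111010 = 0b110000010000110100000100011010 = 809713946

809713946


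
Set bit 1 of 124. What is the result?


124 | (1 << 1) = 124 | 2 = 126

126


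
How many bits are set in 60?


0b111100 has 4 set bits

4


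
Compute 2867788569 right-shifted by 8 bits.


0b10101010111011101111101100011001 >> 8 = 0b101010101110111011111011 = 11202299

11202299


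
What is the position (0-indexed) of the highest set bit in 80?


0b1010000. Highest set bit at position 6

6


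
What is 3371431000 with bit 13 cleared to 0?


3371431000 & ~(1 << 13) = 3371422808

3371422808


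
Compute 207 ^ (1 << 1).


207 ^ (1 << 1) = 207 ^ 2 = 205

205


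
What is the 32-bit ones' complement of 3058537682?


3058537682 ^ 4294967295 = 1236429613

1236429613


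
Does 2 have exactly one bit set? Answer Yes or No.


0b10. Only one bit set => Yes

Yes


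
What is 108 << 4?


0b1101100 << 4 = 0b11011000000 = 1728

1728


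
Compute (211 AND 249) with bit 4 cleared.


Step 1: 211 & 249 = 209
Step 2: 209 & ~(1 << 4) = 193

193


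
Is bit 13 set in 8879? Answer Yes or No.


0b10001010101111, bit 13 = 1. Yes

Yes


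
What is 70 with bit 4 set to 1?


70 | (1 << 4) = 70 | 16 = 86

86


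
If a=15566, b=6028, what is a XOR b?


15566 ^ 6028 = 11074

11074


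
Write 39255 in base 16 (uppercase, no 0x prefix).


39255 = 9957 hex

9957


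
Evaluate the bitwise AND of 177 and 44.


0b10110001 & 0b101100 = 0b100000 = 32

32


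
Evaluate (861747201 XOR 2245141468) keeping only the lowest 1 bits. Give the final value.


Step 1: 861747201 ^ 2245141468 = 3062832093
Step 2: 3062832093 & 1 = 1

1


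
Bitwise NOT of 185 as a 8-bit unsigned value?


~0b10111001 = 0b1000110 = 70 (8-bit unsigned)

70


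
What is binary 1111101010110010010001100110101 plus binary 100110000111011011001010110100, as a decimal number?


1111101010110010010001100110101 + 100110000111011011001010110100 = 10100011011101101101010111101001 = 2742474217

2742474217


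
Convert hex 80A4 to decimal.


80A4 hex = 32932 decimal

32932


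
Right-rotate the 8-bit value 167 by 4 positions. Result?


Rotate 0b10100111 right by 4 (8-bit) = 0b1111010 = 122

122


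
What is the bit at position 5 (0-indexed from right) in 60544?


0b1110110010000000, position 5 = 0

0


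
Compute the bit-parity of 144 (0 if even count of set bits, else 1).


0b10010000 has 2 ones => parity 0

0


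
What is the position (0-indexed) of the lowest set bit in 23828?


0b101110100010100. Lowest set bit at position 2

2


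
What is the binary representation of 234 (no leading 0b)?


234 = 11101010 in binary

11101010


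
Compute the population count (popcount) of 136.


0b10001000 has 2 set bits

2


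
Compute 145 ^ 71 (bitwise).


0b10010001 ^ 0b1000111 = 0b11010110 = 214

214


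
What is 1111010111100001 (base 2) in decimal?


1111010111100001 in decimal = 62945

62945


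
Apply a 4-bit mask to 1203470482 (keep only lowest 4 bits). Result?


1203470482 & 15 = 2

2


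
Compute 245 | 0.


0b11110101 | 0b0 = 0b11110101 = 245

245


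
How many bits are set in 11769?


0b10110111111001 has 10 set bits

10


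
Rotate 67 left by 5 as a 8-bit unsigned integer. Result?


Rotate 0b1000011 left by 5 (8-bit) = 0b1101000 = 104

104


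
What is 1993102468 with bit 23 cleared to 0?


1993102468 & ~(1 << 23) = 1984713860

1984713860


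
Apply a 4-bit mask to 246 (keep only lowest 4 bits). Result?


246 & 15 = 6

6


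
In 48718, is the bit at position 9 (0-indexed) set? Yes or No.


0b1011111001001110, bit 9 = 1. Yes

Yes


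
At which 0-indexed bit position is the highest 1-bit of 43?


0b101011. Highest set bit at position 5

5


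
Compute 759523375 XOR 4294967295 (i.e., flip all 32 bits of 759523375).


759523375 ^ 4294967295 = 3535443920

3535443920


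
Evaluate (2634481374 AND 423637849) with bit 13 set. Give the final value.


Step 1: 2634481374 & 423637849 = 419443288
Step 2: 419443288 | (1 << 13) = 419443288 | 8192 = 419443288

419443288


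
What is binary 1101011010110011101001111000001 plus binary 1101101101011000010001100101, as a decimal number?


1101011010110011101001111000001 + 1101101101011000010001100101 = 1111001000011110101100000100110 = 2031048742

2031048742


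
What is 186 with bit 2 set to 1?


186 | (1 << 2) = 186 | 4 = 190

190


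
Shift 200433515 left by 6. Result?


0b1011111100100101111101101011 << 6 = 0b1011111100100101111101101011000000 = 12827744960

12827744960


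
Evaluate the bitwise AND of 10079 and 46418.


0b10011101011111 & 0b1011010101010010 = 0b10010101010010 = 9554

9554


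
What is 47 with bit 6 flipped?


47 ^ (1 << 6) = 47 ^ 64 = 111

111


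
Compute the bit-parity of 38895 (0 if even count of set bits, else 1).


0b1001011111101111 has 12 ones => parity 0

0


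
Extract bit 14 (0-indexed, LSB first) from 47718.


0b1011101001100110, position 14 = 0

0


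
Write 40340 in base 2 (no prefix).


40340 = 1001110110010100 in binary

1001110110010100


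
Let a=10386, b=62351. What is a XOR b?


10386 ^ 62351 = 56093

56093


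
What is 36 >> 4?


0b100100 >> 4 = 0b10 = 2

2


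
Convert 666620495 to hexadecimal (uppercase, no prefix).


666620495 = 27BBD24F hex

27BBD24F


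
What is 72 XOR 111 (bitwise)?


0b1001000 ^ 0b1101111 = 0b100111 = 39

39


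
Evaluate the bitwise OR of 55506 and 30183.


0b1101100011010010 | 0b111010111100111 = 0b1111110111110111 = 65015

65015


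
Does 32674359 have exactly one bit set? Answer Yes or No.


0b1111100101001001000110111. Multiple bits set => No

No


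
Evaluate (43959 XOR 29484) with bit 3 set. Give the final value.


Step 1: 43959 ^ 29484 = 55451
Step 2: 55451 | (1 << 3) = 55451 | 8 = 55451

55451


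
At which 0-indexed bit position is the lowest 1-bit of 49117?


0b1011111111011101. Lowest set bit at position 0

0


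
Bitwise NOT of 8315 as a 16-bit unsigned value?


~0b10000001111011 = 0b1101111110000100 = 57220 (16-bit unsigned)

57220


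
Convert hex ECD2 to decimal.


ECD2 hex = 60626 decimal

60626


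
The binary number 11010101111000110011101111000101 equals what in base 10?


11010101111000110011101111000101 in decimal = 3588438981

3588438981


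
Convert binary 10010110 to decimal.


10010110 in decimal = 150

150


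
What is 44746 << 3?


0b1010111011001010 << 3 = 0b1010111011001010000 = 357968

357968


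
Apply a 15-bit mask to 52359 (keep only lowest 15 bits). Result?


52359 & 32767 = 19591

19591


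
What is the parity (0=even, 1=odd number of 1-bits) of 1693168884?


0b1100100111010111011010011110100 has 18 ones => parity 0

0


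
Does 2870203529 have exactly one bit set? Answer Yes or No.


0b10101011000100111101010010001001. Multiple bits set => No

No


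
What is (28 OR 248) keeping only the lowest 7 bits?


Step 1: 28 | 248 = 252
Step 2: 252 & 127 = 124

124


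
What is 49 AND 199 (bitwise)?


0b110001 & 0b11000111 = 0b1 = 1

1


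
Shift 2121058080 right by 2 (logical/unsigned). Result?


0b1111110011011001100011100100000 >> 2 = 0b11111100110110011000111001000 = 530264520

530264520


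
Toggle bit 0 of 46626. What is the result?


46626 ^ (1 << 0) = 46626 ^ 1 = 46627

46627


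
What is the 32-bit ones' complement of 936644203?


936644203 ^ 4294967295 = 3358323092

3358323092


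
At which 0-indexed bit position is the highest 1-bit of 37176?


0b1001000100111000. Highest set bit at position 15

15


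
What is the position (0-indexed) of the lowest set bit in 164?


0b10100100. Lowest set bit at position 2

2


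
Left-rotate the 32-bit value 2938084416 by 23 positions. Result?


Rotate 0b10101111000111111001110001000000 left by 23 (32-bit) = 0b100000010101111000111111001110 = 542609358

542609358


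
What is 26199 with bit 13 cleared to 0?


26199 & ~(1 << 13) = 18007

18007


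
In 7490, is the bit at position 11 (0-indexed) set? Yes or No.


0b1110101000010, bit 11 = 1. Yes

Yes


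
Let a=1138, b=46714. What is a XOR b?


1138 ^ 46714 = 45576

45576


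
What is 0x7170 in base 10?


7170 hex = 29040 decimal

29040


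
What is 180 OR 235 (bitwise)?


0b10110100 | 0b11101011 = 0b11111111 = 255

255


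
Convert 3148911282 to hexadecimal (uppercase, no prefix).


3148911282 = BBB092B2 hex

BBB092B2


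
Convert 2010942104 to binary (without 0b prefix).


2010942104 = 1110111110111001000101010011000 in binary

1110111110111001000101010011000


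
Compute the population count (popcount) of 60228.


0b1110101101000100 has 8 set bits

8


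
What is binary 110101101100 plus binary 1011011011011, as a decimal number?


110101101100 + 1011011011011 = 10010001000111 = 9287

9287


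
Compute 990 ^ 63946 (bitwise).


0b1111011110 ^ 0b1111100111001010 = 0b1111101000010100 = 64020

64020


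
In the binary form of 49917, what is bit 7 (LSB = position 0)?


0b1100001011111101, position 7 = 1

1


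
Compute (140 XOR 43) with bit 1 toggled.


Step 1: 140 ^ 43 = 167
Step 2: 167 ^ (1 << 1) = 167 ^ 2 = 165

165


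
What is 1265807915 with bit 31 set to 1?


1265807915 | (1 << 31) = 1265807915 | 2147483648 = 3413291563

3413291563


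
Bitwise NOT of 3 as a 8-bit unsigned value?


~0b11 = 0b11111100 = 252 (8-bit unsigned)

252


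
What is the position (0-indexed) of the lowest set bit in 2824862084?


0b10101000010111111111100110000100. Lowest set bit at position 2

2


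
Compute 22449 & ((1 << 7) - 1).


22449 & 127 = 49

49


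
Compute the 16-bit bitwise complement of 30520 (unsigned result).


~0b111011100111000 = 0b1000100011000111 = 35015 (16-bit unsigned)

35015


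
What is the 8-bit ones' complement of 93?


93 ^ 255 = 162

162


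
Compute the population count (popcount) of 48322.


0b1011110011000010 has 8 set bits

8


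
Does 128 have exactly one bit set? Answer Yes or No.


0b10000000. Only one bit set => Yes

Yes


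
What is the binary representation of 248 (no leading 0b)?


248 = 11111000 in binary

11111000


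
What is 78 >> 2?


0b1001110 >> 2 = 0b10011 = 19

19


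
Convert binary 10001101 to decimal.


10001101 in decimal = 141

141


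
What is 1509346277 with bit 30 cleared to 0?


1509346277 & ~(1 << 30) = 435604453

435604453


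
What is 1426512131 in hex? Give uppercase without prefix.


1426512131 = 5506D903 hex

5506D903


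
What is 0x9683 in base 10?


9683 hex = 38531 decimal

38531


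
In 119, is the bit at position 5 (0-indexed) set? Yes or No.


0b1110111, bit 5 = 1. Yes

Yes


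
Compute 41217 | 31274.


0b1010000100000001 | 0b111101000101010 = 0b1111101100101011 = 64299

64299


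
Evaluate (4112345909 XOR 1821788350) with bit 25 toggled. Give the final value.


Step 1: 4112345909 ^ 1821788350 = 2576032651
Step 2: 2576032651 ^ (1 << 25) = 2576032651 ^ 33554432 = 2609587083

2609587083


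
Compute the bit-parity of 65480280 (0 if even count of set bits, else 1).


0b11111001110010011001011000 has 14 ones => parity 0

0


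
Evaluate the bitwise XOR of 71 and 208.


0b1000111 ^ 0b11010000 = 0b10010111 = 151

151


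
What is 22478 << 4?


0b101011111001110 << 4 = 0b1010111110011100000 = 359648

359648


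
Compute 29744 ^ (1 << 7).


29744 ^ (1 << 7) = 29744 ^ 128 = 29872

29872


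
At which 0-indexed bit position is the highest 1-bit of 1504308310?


0b1011001101010011110110001010110. Highest set bit at position 30

30


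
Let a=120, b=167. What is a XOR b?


120 ^ 167 = 223

223


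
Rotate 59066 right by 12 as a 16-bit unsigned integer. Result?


Rotate 0b1110011010111010 right by 12 (16-bit) = 0b110101110101110 = 27566

27566


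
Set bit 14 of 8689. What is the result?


8689 | (1 << 14) = 8689 | 16384 = 25073

25073


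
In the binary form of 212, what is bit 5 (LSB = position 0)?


0b11010100, position 5 = 0

0


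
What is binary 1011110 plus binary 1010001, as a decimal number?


1011110 + 1010001 = 10101111 = 175

175


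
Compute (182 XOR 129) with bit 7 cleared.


Step 1: 182 ^ 129 = 55
Step 2: 55 & ~(1 << 7) = 55

55


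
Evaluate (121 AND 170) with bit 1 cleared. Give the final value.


Step 1: 121 & 170 = 40
Step 2: 40 & ~(1 << 1) = 40

40


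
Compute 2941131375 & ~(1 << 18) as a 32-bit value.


2941131375 & ~(1 << 18) = 2940869231

2940869231


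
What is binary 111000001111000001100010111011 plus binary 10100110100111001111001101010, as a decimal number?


111000001111000001100010111011 + 10100110100111001111001101010 = 1001101000011111011011100100101 = 1292875557

1292875557


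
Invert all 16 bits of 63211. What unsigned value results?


63211 ^ 65535 = 2324

2324


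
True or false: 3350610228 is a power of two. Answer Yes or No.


0b11000111101101100100000100110100. Multiple bits set => No

No


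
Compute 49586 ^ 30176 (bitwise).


0b1100000110110010 ^ 0b111010111100000 = 0b1011010001010010 = 46162

46162


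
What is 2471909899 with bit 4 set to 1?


2471909899 | (1 << 4) = 2471909899 | 16 = 2471909915

2471909915


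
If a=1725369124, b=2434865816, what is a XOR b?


1725369124 ^ 2434865816 = 4160098748

4160098748


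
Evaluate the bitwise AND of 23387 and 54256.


0b101101101011011 & 0b1101001111110000 = 0b101001101010000 = 21328

21328


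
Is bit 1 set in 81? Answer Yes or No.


0b1010001, bit 1 = 0. No

No


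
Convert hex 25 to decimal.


25 hex = 37 decimal

37


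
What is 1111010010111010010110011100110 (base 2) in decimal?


1111010010111010010110011100110 in decimal = 2052926694

2052926694


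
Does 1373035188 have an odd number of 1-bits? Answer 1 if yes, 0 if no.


0b1010001110101101101101010110100 has 17 ones => parity 1

1


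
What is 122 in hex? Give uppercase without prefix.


122 = 7A hex

7A


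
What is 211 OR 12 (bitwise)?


0b11010011 | 0b1100 = 0b11011111 = 223

223


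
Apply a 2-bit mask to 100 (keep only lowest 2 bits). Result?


100 & 3 = 0

0


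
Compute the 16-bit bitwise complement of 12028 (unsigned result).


~0b10111011111100 = 0b1101000100000011 = 53507 (16-bit unsigned)

53507


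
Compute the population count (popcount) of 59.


0b111011 has 5 set bits

5


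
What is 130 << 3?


0b10000010 << 3 = 0b10000010000 = 1040

1040


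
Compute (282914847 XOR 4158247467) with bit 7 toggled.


Step 1: 282914847 ^ 4158247467 = 3875873332
Step 2: 3875873332 ^ (1 << 7) = 3875873332 ^ 128 = 3875873460

3875873460


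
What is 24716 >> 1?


0b110000010001100 >> 1 = 0b11000001000110 = 12358

12358


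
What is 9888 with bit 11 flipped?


9888 ^ (1 << 11) = 9888 ^ 2048 = 11936

11936


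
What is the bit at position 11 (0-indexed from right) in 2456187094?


0b10010010011001100111000011010110, position 11 = 0

0


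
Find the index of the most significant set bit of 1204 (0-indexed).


0b10010110100. Highest set bit at position 10

10


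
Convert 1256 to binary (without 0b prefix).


1256 = 10011101000 in binary

10011101000


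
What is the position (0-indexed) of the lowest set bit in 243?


0b11110011. Lowest set bit at position 0

0


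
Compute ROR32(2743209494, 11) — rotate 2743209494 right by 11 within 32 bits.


Rotate 0b10100011100000100000111000010110 right by 11 (32-bit) = 0b11000010110101000111000001000001 = 3268702273

3268702273


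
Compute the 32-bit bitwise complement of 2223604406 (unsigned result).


~0b10000100100010011000001010110110 = 0b1111011011101100111110101001001 = 2071362889 (32-bit unsigned)

2071362889


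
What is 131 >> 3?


0b10000011 >> 3 = 0b10000 = 16

16


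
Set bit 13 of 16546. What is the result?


16546 | (1 << 13) = 16546 | 8192 = 24738

24738


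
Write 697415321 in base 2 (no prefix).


697415321 = 101001100100011011011010011001 in binary

101001100100011011011010011001


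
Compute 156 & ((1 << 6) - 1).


156 & 63 = 28

28


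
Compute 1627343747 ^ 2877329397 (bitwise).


0b1100000111111110100101110000011 ^ 0b10101011100000001000111111110101 = 0b11001011011111111100010001110110 = 3414148214

3414148214


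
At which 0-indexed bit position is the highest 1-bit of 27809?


0b110110010100001. Highest set bit at position 14

14


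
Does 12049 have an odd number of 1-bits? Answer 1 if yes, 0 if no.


0b10111100010001 has 7 ones => parity 1

1


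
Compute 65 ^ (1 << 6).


65 ^ (1 << 6) = 65 ^ 64 = 1

1


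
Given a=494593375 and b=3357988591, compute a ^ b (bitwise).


494593375 ^ 3357988591 = 3579589552

3579589552


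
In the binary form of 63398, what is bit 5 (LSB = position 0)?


0b1111011110100110, position 5 = 1

1


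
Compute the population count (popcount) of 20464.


0b100111111110000 has 9 set bits

9


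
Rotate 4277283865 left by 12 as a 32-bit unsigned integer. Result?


Rotate 0b11111110111100100010110000011001 left by 12 (32-bit) = 0b100010110000011001111111101111 = 583114735

583114735


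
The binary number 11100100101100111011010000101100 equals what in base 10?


11100100101100111011010000101100 in decimal = 3836982316

3836982316


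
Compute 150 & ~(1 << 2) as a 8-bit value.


150 & ~(1 << 2) = 146

146


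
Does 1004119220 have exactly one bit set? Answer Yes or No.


0b111011110110011010010010110100. Multiple bits set => No

No


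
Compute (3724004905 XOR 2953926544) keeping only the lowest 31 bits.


Step 1: 3724004905 ^ 2953926544 = 1843829177
Step 2: 1843829177 & 2147483647 = 1843829177

1843829177


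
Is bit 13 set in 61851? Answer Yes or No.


0b1111000110011011, bit 13 = 1. Yes

Yes


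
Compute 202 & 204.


0b11001010 & 0b11001100 = 0b11001000 = 200

200


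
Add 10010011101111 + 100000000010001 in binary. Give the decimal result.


10010011101111 + 100000000010001 = 110010100000000 = 25856

25856


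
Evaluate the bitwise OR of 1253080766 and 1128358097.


0b1001010101100000111111010111110 | 0b1000011010000010110000011010001 = 0b1001011111100010111111011111111 = 1274117887

1274117887


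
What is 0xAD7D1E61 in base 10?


AD7D1E61 hex = 2910658145 decimal

2910658145


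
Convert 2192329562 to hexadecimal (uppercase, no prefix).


2192329562 = 82AC4B5A hex

82AC4B5A


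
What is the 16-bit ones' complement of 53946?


53946 ^ 65535 = 11589

11589


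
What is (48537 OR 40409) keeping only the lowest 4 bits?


Step 1: 48537 | 40409 = 48601
Step 2: 48601 & 15 = 9

9


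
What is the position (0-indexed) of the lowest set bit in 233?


0b11101001. Lowest set bit at position 0

0


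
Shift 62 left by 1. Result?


0b111110 << 1 = 0b1111100 = 124

124


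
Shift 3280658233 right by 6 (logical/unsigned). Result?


0b11000011100010101101111100111001 >> 6 = 0b11000011100010101101111100 = 51260284

51260284


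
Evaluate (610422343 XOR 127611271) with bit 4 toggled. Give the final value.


Step 1: 610422343 ^ 127611271 = 603553728
Step 2: 603553728 ^ (1 << 4) = 603553728 ^ 16 = 603553744

603553744


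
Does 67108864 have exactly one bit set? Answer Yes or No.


0b100000000000000000000000000. Only one bit set => Yes

Yes


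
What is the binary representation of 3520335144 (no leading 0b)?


3520335144 = 11010001110101000000110100101000 in binary

11010001110101000000110100101000


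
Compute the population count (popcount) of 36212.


0b1000110101110100 has 8 set bits

8


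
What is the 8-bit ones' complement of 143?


143 ^ 255 = 112

112


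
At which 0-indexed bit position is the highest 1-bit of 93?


0b1011101. Highest set bit at position 6

6


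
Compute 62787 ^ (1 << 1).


62787 ^ (1 << 1) = 62787 ^ 2 = 62785

62785


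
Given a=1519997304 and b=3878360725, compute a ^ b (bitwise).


1519997304 ^ 3878360725 = 3182577645

3182577645


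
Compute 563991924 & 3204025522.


0b100001100111011101010101110100 & 0b10111110111110011000110010110010 = 0b100000100110011000010000110000 = 546931760

546931760


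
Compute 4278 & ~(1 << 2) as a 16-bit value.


4278 & ~(1 << 2) = 4274

4274


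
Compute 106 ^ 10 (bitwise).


0b1101010 ^ 0b1010 = 0b1100000 = 96

96


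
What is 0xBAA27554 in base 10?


BAA27554 hex = 3131209044 decimal

3131209044


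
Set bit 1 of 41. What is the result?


41 | (1 << 1) = 41 | 2 = 43

43


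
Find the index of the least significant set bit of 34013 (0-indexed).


0b1000010011011101. Lowest set bit at position 0

0


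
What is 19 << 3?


0b10011 << 3 = 0b10011000 = 152

152


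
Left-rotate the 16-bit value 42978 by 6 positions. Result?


Rotate 0b1010011111100010 left by 6 (16-bit) = 0b1111100010101001 = 63657

63657


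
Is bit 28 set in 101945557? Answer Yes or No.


0b110000100111001000011010101, bit 28 = 0. No

No


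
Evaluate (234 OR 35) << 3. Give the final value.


Step 1: 234 | 35 = 235
Step 2: 235 << 3 = 1880

1880


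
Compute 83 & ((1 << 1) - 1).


83 & 1 = 1

1


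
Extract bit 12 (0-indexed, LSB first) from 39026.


0b1001100001110010, position 12 = 1

1


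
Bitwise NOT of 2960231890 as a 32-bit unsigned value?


~0b10110000011100011000110111010010 = 0b1001111100011100111001000101101 = 1334735405 (32-bit unsigned)

1334735405


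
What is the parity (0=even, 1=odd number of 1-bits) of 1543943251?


0b1011100000001101011010001010011 has 14 ones => parity 0

0


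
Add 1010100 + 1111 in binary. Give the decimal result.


1010100 + 1111 = 1100011 = 99

99


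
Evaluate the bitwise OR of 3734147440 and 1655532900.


0b11011110100100101001000101110000 | 0b1100010101011010110110101100100 = 0b11111110101111111111110101110100 = 4273995124

4273995124


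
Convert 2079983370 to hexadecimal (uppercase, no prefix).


2079983370 = 7BFA070A hex

7BFA070A


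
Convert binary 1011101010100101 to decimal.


1011101010100101 in decimal = 47781

47781


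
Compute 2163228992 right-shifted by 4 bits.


0b10000000111100000100000101000000 >> 4 = 0b1000000011110000010000010100 = 135201812

135201812


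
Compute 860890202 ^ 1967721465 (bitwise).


0b110011010100000010010001011010 ^ 0b1110101010010010000101111111001 = 0b1000110000110010010111110100011 = 1176055715

1176055715


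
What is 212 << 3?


0b11010100 << 3 = 0b11010100000 = 1696

1696


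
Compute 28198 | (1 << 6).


28198 | (1 << 6) = 28198 | 64 = 28262

28262


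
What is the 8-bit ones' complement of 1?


1 ^ 255 = 254

254


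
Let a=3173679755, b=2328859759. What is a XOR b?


3173679755 ^ 2328859759 = 937760484

937760484


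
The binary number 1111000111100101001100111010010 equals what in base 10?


1111000111100101001100111010010 in decimal = 2029165010

2029165010


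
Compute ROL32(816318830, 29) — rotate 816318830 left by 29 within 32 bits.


Rotate 0b110000101010000000100101101110 left by 29 (32-bit) = 0b11000110000101010000000100101101 = 3323265325

3323265325


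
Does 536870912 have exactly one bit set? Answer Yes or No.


0b100000000000000000000000000000. Only one bit set => Yes

Yes


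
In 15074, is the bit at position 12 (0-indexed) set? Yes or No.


0b11101011100010, bit 12 = 1. Yes

Yes


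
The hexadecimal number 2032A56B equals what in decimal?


2032A56B hex = 540190059 decimal

540190059


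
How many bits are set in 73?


0b1001001 has 3 set bits

3


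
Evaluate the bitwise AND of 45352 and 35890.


0b1011000100101000 & 0b1000110000110010 = 0b1000000000100000 = 32800

32800


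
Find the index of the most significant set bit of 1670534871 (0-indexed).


0b1100011100100100101011011010111. Highest set bit at position 30

30


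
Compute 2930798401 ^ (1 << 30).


2930798401 ^ (1 << 30) = 2930798401 ^ 1073741824 = 4004540225

4004540225


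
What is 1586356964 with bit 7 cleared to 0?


1586356964 & ~(1 << 7) = 1586356836

1586356836


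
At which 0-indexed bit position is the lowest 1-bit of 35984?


0b1000110010010000. Lowest set bit at position 4

4


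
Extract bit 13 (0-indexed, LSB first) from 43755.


0b1010101011101011, position 13 = 1

1


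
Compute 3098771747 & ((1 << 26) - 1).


3098771747 & 67108863 = 11764003

11764003


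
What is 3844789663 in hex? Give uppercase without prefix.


3844789663 = E52AD59F hex

E52AD59F


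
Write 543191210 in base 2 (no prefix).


543191210 = 100000011000000111000010101010 in binary

100000011000000111000010101010


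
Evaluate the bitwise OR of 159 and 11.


0b10011111 | 0b1011 = 0b10011111 = 159

159


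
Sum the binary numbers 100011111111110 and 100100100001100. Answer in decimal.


100011111111110 + 100100100001100 = 1001000100001010 = 37130

37130


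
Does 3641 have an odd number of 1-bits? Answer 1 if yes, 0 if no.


0b111000111001 has 7 ones => parity 1

1


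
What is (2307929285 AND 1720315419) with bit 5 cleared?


Step 1: 2307929285 & 1720315419 = 8397825
Step 2: 8397825 & ~(1 << 5) = 8397825

8397825


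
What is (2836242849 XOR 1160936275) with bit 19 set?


Step 1: 2836242849 ^ 1160936275 = 3963607794
Step 2: 3963607794 | (1 << 19) = 3963607794 | 524288 = 3963607794

3963607794


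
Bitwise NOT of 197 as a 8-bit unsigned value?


~0b11000101 = 0b111010 = 58 (8-bit unsigned)

58


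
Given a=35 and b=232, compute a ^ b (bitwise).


35 ^ 232 = 203

203


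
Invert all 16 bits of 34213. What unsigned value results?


34213 ^ 65535 = 31322

31322


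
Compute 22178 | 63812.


0b101011010100010 | 0b1111100101000100 = 0b1111111111100110 = 65510

65510


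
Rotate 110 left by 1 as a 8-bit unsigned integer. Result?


Rotate 0b1101110 left by 1 (8-bit) = 0b11011100 = 220

220


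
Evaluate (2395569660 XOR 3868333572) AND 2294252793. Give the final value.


Step 1: 2395569660 ^ 3868333572 = 1750821880
Step 2: 1750821880 & 2294252793 = 135987448

135987448


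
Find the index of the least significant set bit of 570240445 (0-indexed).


0b100001111111010010110110111101. Lowest set bit at position 0

0


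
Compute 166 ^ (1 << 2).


166 ^ (1 << 2) = 166 ^ 4 = 162

162


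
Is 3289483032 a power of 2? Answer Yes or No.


0b11000100000100011000011100011000. Multiple bits set => No

No


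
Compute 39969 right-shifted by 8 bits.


0b1001110000100001 >> 8 = 0b10011100 = 156

156


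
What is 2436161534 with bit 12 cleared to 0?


2436161534 & ~(1 << 12) = 2436157438

2436157438


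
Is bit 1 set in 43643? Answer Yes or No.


0b1010101001111011, bit 1 = 1. Yes

Yes


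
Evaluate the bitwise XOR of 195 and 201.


0b11000011 ^ 0b11001001 = 0b1010 = 10

10


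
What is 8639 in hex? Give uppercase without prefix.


8639 = 21BF hex

21BF


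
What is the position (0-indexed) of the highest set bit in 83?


0b1010011. Highest set bit at position 6

6


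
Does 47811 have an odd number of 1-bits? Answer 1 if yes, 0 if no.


0b1011101011000011 has 9 ones => parity 1

1


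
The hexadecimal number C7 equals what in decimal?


C7 hex = 199 decimal

199


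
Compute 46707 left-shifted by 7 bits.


0b1011011001110011 << 7 = 0b10110110011100110000000 = 5978496

5978496
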